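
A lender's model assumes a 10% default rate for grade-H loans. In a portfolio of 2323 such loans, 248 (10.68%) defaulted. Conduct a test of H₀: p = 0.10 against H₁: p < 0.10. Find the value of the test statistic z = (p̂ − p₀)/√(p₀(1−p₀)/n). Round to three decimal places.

p̂ = 248/2323 ≈ 0.106759.
Under H₀, SE = √(0.1·0.9/2323) = √(3.8743e-05) = 0.006224.
z = (0.106759 − 0.1)/0.006224 = 0.006759/0.006224 = 1.086.

z = 1.086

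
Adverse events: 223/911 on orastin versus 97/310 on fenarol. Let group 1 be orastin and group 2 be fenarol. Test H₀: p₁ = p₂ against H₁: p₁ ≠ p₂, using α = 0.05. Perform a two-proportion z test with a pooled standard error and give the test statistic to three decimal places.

z = -2.356

p̂₁ = 223/911 = 0.244786, p̂₂ = 97/310 = 0.312903.
Pooled p̂ = (223+97)/(911+310) = 320/1221 = 0.262080.
SE = √(0.193394 × 0.0043235) = 0.028916.
z = (0.244786 − 0.312903)/0.028916 = -0.068117/0.028916 = -2.356.
p-value = 2·P(Z > 2.356) ≈ 0.0185. With α = 0.05, reject H₀.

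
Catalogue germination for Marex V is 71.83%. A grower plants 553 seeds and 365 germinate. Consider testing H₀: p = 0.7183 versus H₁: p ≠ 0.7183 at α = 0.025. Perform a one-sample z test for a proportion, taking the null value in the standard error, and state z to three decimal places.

z = -3.046

p̂ = 365/553 ≈ 0.660036.
Under H₀, SE = √(0.7183·0.2817/553) = √(0.000365904) = 0.019129.
z = (0.660036 − 0.7183)/0.019129 = -0.058264/0.019129 = -3.046.
Two-sided p-value ≈ 2·Φ(−3.046) = 0.0023. With α = 0.025, reject H₀.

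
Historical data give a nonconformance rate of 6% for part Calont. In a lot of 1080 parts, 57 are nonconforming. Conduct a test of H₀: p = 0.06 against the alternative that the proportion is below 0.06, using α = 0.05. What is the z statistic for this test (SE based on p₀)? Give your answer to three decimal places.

z = -0.999

p̂ = 57/1080 ≈ 0.05278.
Standard error under H₀: √(0.06×0.94/1080) = 0.00723.
z = (0.05278 − 0.06)/0.00723 = -0.00722/0.00723 = -0.999.
p-value = P(Z < -0.999) ≈ 0.1588. With α = 0.05, fail to reject H₀.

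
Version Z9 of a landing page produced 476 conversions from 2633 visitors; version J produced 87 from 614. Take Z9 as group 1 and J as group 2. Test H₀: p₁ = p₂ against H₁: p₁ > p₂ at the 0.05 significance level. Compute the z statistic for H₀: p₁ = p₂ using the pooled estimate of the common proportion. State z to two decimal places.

z = 2.30

p̂₁ = 476/2633 ≈ 0.1808, p̂₂ = 87/614 ≈ 0.1417.
Pooled p̂ = (476+87)/(2633+614) = 563/3247 = 0.1734.
SE = √(p̂(1−p̂)(1/n₁+1/n₂)) = √(0.1734·0.8266·0.00200846) = √(0.000287865) = 0.0170.
z = (0.1808 − 0.1417)/0.0170 = 0.0391/0.0170 = 2.30.
p-value = P(Z > 2.304) ≈ 0.0106; since p < α = 0.05, reject H₀.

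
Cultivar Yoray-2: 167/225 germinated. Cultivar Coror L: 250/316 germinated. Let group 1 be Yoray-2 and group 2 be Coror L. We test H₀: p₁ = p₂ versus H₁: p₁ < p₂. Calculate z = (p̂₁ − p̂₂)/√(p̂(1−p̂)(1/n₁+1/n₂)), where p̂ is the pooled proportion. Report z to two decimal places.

z = -1.33

p̂₁ = 167/225 = 0.7422, p̂₂ = 250/316 = 0.7911.
Pooled p̂ = (167+250)/(225+316) = 417/541 = 0.7708.
SE = √(0.17667 × 0.007609) = 0.0367.
z = (0.7422 − 0.7911)/0.0367 = -0.0489/0.0367 = -1.33.
p-value = P(Z < -1.334) ≈ 0.0911.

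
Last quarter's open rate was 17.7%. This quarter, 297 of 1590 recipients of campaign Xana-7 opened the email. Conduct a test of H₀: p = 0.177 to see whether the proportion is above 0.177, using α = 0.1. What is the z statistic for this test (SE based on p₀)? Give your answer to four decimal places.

z = 1.0231

p̂ = 297/1590 ≈ 0.1867925.
Standard error under H₀: √(0.177×0.823/1590) = 0.0095717.
z = (0.1867925 − 0.177)/0.0095717 = 0.0097925/0.0095717 = 1.0231.
p-value = P(Z > 1.023) ≈ 0.1531; since p > α = 0.1, fail to reject H₀.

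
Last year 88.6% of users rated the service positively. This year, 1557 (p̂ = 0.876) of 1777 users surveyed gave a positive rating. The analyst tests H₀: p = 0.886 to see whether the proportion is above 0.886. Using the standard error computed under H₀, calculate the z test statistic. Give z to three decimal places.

z = -1.300

p̂ = 1557/1777 ≈ 0.87620.
SE = √(p₀(1−p₀)/n) = √(0.101/1777) = 0.00754.
z = (0.87620 − 0.886)/0.00754 = -0.00980/0.00754 = -1.300.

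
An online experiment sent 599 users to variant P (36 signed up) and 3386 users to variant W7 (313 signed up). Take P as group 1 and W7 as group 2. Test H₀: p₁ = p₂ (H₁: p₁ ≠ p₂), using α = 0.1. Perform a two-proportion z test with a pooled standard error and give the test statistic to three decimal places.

z = -2.581

p̂₁ = 36/599 ≈ 0.06010, p̂₂ = 313/3386 ≈ 0.09244.
Pooled p̂ = (36+313)/(599+3386) = 349/3985 = 0.08758.
SE = √(p̂(1−p̂)(1/n₁+1/n₂)) = √(0.08758·0.91242·0.00196478) = √(0.000157003) = 0.01253.
z = (0.06010 − 0.09244)/0.01253 = -0.03234/0.01253 = -2.581.
p-value = 2·P(Z > 2.581) ≈ 0.0099, so at α = 0.1 we reject H₀.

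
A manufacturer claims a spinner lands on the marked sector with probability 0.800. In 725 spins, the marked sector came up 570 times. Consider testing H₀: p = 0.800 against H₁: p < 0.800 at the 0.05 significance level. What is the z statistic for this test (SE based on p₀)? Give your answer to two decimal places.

p̂ = 570/725 = 0.7862.
SE = √(p₀(1−p₀)/n) = √(0.16/725) = 0.0149.
z = (0.7862 − 0.8)/0.0149 = -0.0138/0.0149 = -0.93.
p-value = P(Z < -0.928) ≈ 0.1766. With α = 0.05, fail to reject H₀.

z = -0.93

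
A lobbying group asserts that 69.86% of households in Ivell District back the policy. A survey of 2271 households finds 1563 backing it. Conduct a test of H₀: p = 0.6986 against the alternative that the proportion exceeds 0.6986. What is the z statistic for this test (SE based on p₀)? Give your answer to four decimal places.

z = -1.0756

p̂ = 1563/2271 ≈ 0.688243.
SE = √(p₀(1−p₀)/n) = √(0.21056/2271) = 0.009629.
z = (0.688243 − 0.6986)/0.009629 = -0.010357/0.009629 = -1.0756.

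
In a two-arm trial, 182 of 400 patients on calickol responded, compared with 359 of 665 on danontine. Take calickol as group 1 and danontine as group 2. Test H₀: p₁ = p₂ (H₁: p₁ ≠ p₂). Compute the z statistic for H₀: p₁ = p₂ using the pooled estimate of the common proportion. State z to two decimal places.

p̂₁ = 182/400 ≈ 0.4550, p̂₂ = 359/665 ≈ 0.5398.
Pooled p̂ = (182+359)/(400+665) = 541/1065 = 0.5080.
SE = √(0.249936 × 0.00400376) = 0.0316.
z = (0.4550 − 0.5398)/0.0316 = -0.0848/0.0316 = -2.68.

z = -2.68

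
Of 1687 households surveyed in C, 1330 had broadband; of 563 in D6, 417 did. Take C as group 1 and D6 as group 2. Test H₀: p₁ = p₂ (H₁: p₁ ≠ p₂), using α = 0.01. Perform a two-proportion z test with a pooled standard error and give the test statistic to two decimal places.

z = 2.35

p̂₁ = 1330/1687 ≈ 0.7884, p̂₂ = 417/563 ≈ 0.7407.
Pooled p̂ = (1330+417)/(1687+563) = 1747/2250 = 0.7764.
SE = √(0.173578 × 0.00236897) = 0.0203.
z = (0.7884 − 0.7407)/0.0203 = 0.0477/0.0203 = 2.35.
Two-sided p-value ≈ 2·Φ(−2.353) = 0.0186; since p > α = 0.01, fail to reject H₀.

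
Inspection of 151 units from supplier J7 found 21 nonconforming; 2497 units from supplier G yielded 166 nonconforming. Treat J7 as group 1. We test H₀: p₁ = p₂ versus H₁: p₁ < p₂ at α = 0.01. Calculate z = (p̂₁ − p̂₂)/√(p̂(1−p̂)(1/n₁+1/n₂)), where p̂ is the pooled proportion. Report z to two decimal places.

p̂₁ = 21/151 ≈ 0.1391, p̂₂ = 166/2497 ≈ 0.0665.
Pooled p̂ = (21+166)/(151+2497) = 187/2648 = 0.0706.
SE = √(0.0656322 × 0.007023) = 0.0215.
z = (0.1391 − 0.0665)/0.0215 = 0.0726/0.0215 = 3.38.
p-value = P(Z < 3.381) ≈ 0.9996. With α = 0.01, fail to reject H₀.

z = 3.38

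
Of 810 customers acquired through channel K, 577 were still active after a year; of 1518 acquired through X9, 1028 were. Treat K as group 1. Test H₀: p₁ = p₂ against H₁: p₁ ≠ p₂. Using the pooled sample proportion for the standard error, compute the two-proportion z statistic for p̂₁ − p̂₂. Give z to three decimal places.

z = 1.745

p̂₁ = 577/810 ≈ 0.712346, p̂₂ = 1028/1518 ≈ 0.677207.
Pooled p̂ = (577+1028)/(810+1518) = 1605/2328 = 0.689433.
SE = √(p̂(1−p̂)(1/n₁+1/n₂)) = √(0.689433·0.310567·0.00189333) = √(0.000405391) = 0.020134.
z = (0.712346 − 0.677207)/0.020134 = 0.035139/0.020134 = 1.745.
p-value = 2·P(Z > 1.745) ≈ 0.0809.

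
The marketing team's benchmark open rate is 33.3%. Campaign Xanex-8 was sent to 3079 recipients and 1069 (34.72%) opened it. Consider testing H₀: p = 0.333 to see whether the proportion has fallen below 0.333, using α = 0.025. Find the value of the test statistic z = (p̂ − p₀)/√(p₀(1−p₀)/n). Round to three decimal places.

z = 1.671

p̂ = 1069/3079 = 0.34719.
Under H₀, SE = √(0.333·0.667/3079) = √(7.21374e-05) = 0.00849.
z = (0.34719 − 0.333)/0.00849 = 0.01419/0.00849 = 1.671.
p-value = P(Z < 1.671) ≈ 0.9526, so at α = 0.025 we fail to reject H₀.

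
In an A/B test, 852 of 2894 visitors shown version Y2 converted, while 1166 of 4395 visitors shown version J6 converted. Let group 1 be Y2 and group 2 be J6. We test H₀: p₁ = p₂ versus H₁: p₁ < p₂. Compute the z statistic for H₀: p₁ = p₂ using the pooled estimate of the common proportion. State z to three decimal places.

z = 2.717

p̂₁ = 852/2894 ≈ 0.29440, p̂₂ = 1166/4395 ≈ 0.26530.
Pooled p̂ = (852+1166)/(2894+4395) = 2018/7289 = 0.27686.
SE = √(0.200207 × 0.000573074) = 0.01071.
z = (0.29440 − 0.26530)/0.01071 = 0.02910/0.01071 = 2.717.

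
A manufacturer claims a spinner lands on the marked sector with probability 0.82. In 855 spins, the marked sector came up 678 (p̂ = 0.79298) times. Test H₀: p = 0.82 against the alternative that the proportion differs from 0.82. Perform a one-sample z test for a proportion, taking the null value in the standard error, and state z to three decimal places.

z = -2.056

p̂ = 678/855 = 0.79298.
Standard error under H₀: √(0.82×0.18/855) = 0.01314.
z = (0.79298 − 0.82)/0.01314 = -0.02702/0.01314 = -2.056.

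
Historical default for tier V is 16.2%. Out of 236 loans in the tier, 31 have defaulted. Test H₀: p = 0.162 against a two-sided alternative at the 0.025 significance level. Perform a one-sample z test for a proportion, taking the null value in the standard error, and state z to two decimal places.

z = -1.28

p̂ = 31/236 = 0.13136.
Standard error under H₀: √(0.162×0.838/236) = 0.02398.
z = (0.13136 − 0.162)/0.02398 = -0.03064/0.02398 = -1.28.
Two-sided p-value ≈ 2·Φ(−1.278) = 0.2014; since p > α = 0.025, fail to reject H₀.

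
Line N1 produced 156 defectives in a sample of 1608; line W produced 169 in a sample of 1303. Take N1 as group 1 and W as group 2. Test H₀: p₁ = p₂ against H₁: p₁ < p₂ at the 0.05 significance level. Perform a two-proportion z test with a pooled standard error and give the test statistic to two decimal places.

z = -2.78

p̂₁ = 156/1608 = 0.09701, p̂₂ = 169/1303 = 0.12970.
Pooled p̂ = (156+169)/(1608+1303) = 325/2911 = 0.11165.
SE = √(p̂(1−p̂)(1/n₁+1/n₂)) = √(0.11165·0.88835·0.00138935) = √(0.000137797) = 0.01174.
z = (0.09701 − 0.12970)/0.01174 = -0.03269/0.01174 = -2.78.
p-value = P(Z < -2.784) ≈ 0.0027, so at α = 0.05 we reject H₀.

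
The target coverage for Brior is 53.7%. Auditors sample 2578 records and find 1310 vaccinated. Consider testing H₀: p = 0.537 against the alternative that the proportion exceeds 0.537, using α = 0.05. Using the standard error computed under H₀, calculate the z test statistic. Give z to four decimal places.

p̂ = 1310/2578 ≈ 0.5081458.
Under H₀, SE = √(0.537·0.463/2578) = √(9.64434e-05) = 0.0098206.
z = (0.5081458 − 0.537)/0.0098206 = -0.0288542/0.0098206 = -2.9381.
p-value = P(Z > -2.938) ≈ 0.9983. With α = 0.05, fail to reject H₀.

z = -2.9381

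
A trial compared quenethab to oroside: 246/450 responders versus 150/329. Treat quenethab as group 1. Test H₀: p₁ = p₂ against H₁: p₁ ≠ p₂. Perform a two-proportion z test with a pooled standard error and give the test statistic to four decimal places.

z = 2.5022

p̂₁ = 246/450 = 0.546667, p̂₂ = 150/329 = 0.455927.
Pooled p̂ = (246+150)/(450+329) = 396/779 = 0.508344.
SE = √(0.24993 × 0.00526174) = 0.036264.
z = (0.546667 − 0.455927)/0.036264 = 0.090740/0.036264 = 2.5022.
p-value = 2·P(Z > 2.502) ≈ 0.0123.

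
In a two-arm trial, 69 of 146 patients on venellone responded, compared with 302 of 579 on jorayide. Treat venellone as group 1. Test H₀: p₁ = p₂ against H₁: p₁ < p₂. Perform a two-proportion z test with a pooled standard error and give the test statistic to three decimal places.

z = -1.058

p̂₁ = 69/146 ≈ 0.47260, p̂₂ = 302/579 ≈ 0.52159.
Pooled p̂ = (69+302)/(146+579) = 371/725 = 0.51172.
SE = √(p̂(1−p̂)(1/n₁+1/n₂)) = √(0.51172·0.48828·0.00857643) = √(0.00214293) = 0.04629.
z = (0.47260 − 0.52159)/0.04629 = -0.04899/0.04629 = -1.058.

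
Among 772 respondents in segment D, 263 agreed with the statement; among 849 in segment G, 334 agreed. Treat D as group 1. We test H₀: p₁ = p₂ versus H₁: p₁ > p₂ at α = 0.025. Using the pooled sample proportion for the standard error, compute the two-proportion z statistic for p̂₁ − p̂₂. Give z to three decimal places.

p̂₁ = 263/772 ≈ 0.34067, p̂₂ = 334/849 ≈ 0.39340.
Pooled p̂ = (263+334)/(772+849) = 597/1621 = 0.36829.
SE = √(0.232653 × 0.00247319) = 0.02399.
z = (0.34067 − 0.39340)/0.02399 = -0.05273/0.02399 = -2.198.
p-value = P(Z > -2.198) ≈ 0.9860; since p > α = 0.025, fail to reject H₀.

z = -2.198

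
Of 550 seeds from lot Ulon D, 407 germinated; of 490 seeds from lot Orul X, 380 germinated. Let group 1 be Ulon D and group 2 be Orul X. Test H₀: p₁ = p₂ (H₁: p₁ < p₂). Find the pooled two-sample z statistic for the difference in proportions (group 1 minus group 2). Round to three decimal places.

p̂₁ = 407/550 ≈ 0.74000, p̂₂ = 380/490 ≈ 0.77551.
Pooled p̂ = (407+380)/(550+490) = 787/1040 = 0.75673.
SE = √(p̂(1−p̂)(1/n₁+1/n₂)) = √(0.75673·0.24327·0.003859) = √(0.0007104) = 0.02665.
z = (0.74000 − 0.77551)/0.02665 = -0.03551/0.02665 = -1.332.
p-value = P(Z < -1.332) ≈ 0.0914.

z = -1.332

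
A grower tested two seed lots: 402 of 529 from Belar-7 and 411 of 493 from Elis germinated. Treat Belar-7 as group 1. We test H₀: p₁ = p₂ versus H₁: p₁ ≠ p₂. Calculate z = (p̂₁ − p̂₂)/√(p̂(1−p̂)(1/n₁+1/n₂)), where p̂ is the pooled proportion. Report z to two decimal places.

p̂₁ = 402/529 = 0.75992, p̂₂ = 411/493 = 0.83367.
Pooled p̂ = (402+411)/(529+493) = 813/1022 = 0.79550.
SE = √(p̂(1−p̂)(1/n₁+1/n₂)) = √(0.79550·0.20450·0.00391876) = √(0.000637505) = 0.02525.
z = (0.75992 − 0.83367)/0.02525 = -0.07375/0.02525 = -2.92.
p-value = 2·P(Z > 2.921) ≈ 0.0035.

z = -2.92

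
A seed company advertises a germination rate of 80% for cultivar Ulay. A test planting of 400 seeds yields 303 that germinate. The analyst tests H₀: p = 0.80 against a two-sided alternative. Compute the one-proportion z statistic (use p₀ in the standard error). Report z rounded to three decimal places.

z = -2.125

p̂ = 303/400 = 0.75750.
Under H₀, SE = √(0.8·0.2/400) = √(0.0004) = 0.02000.
z = (0.75750 − 0.8)/0.02000 = -0.04250/0.02000 = -2.125.
p-value = 2·P(Z > 2.125) ≈ 0.0336.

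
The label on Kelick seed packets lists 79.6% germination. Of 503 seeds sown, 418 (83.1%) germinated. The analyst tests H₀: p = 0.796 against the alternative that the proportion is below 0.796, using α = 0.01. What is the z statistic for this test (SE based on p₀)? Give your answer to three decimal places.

p̂ = 418/503 = 0.831014.
Under H₀, SE = √(0.796·0.204/503) = √(0.000322831) = 0.017967.
z = (0.831014 − 0.796)/0.017967 = 0.035014/0.017967 = 1.949.
p-value = P(Z < 1.949) ≈ 0.9743. With α = 0.01, fail to reject H₀.

z = 1.949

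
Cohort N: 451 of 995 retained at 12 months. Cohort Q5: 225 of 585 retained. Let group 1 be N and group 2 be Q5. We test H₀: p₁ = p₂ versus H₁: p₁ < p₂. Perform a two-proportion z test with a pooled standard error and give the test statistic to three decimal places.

z = 2.663

p̂₁ = 451/995 ≈ 0.45327, p̂₂ = 225/585 ≈ 0.38462.
Pooled p̂ = (451+225)/(995+585) = 676/1580 = 0.42785.
SE = √(0.244794 × 0.00271443) = 0.02578.
z = (0.45327 − 0.38462)/0.02578 = 0.06865/0.02578 = 2.663.
p-value = P(Z < 2.663) ≈ 0.9961.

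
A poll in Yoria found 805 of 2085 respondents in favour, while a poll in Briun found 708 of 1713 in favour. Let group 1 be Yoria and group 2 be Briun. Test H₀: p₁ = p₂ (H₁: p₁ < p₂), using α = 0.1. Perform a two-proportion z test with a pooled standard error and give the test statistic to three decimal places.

z = -1.705

p̂₁ = 805/2085 ≈ 0.386091, p̂₂ = 708/1713 ≈ 0.413310.
Pooled p̂ = (805+708)/(2085+1713) = 1513/3798 = 0.398368.
SE = √(p̂(1−p̂)(1/n₁+1/n₂)) = √(0.398368·0.601632·0.00106339) = √(0.000254863) = 0.015964.
z = (0.386091 − 0.413310)/0.015964 = -0.027219/0.015964 = -1.705.
p-value = P(Z < -1.705) ≈ 0.0441. With α = 0.1, reject H₀.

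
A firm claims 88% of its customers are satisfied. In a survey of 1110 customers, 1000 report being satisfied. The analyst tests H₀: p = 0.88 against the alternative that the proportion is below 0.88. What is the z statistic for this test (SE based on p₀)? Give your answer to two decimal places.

z = 2.14

p̂ = 1000/1110 ≈ 0.90090.
Under H₀, SE = √(0.88·0.12/1110) = √(9.51351e-05) = 0.00975.
z = (0.90090 − 0.88)/0.00975 = 0.02090/0.00975 = 2.14.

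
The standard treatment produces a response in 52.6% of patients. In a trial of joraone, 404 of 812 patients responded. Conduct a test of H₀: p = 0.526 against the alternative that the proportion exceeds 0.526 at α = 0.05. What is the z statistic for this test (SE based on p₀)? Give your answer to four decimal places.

p̂ = 404/812 = 0.497537.
Under H₀, SE = √(0.526·0.474/812) = √(0.000307049) = 0.017523.
z = (0.497537 − 0.526)/0.017523 = -0.028463/0.017523 = -1.6243.
p-value = P(Z > -1.624) ≈ 0.9478, so at α = 0.05 we fail to reject H₀.

z = -1.6243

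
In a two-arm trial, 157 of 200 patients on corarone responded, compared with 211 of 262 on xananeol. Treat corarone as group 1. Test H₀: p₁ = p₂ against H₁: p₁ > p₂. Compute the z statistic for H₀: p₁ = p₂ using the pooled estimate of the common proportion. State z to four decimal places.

z = -0.5382

p̂₁ = 157/200 ≈ 0.785000, p̂₂ = 211/262 ≈ 0.805344.
Pooled p̂ = (157+211)/(200+262) = 368/462 = 0.796537.
SE = √(p̂(1−p̂)(1/n₁+1/n₂)) = √(0.796537·0.203463·0.00881679) = √(0.0014289) = 0.037801.
z = (0.785000 − 0.805344)/0.037801 = -0.020344/0.037801 = -0.5382.
p-value = P(Z > -0.538) ≈ 0.7048.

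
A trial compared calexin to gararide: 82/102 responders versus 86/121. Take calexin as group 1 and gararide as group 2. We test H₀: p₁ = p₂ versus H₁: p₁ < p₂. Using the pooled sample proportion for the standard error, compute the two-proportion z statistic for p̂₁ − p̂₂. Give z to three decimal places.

z = 1.608

p̂₁ = 82/102 = 0.80392, p̂₂ = 86/121 = 0.71074.
Pooled p̂ = (82+86)/(102+121) = 168/223 = 0.75336.
SE = √(p̂(1−p̂)(1/n₁+1/n₂)) = √(0.75336·0.24664·0.0180684) = √(0.00335723) = 0.05794.
z = (0.80392 − 0.71074)/0.05794 = 0.09318/0.05794 = 1.608.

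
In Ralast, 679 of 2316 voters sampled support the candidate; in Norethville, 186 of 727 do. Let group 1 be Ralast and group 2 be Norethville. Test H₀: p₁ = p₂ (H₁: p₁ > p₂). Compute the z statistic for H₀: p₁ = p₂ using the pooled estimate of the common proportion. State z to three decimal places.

p̂₁ = 679/2316 = 0.293178, p̂₂ = 186/727 = 0.255846.
Pooled p̂ = (679+186)/(2316+727) = 865/3043 = 0.284259.
SE = √(0.203456 × 0.00180729) = 0.019176.
z = (0.293178 − 0.255846)/0.019176 = 0.037332/0.019176 = 1.947.
p-value = P(Z > 1.947) ≈ 0.0258.

z = 1.947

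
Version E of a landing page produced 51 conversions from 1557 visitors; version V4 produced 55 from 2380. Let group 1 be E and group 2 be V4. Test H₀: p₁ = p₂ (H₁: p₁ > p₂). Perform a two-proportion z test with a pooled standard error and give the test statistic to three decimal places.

p̂₁ = 51/1557 ≈ 0.03276, p̂₂ = 55/2380 ≈ 0.02311.
Pooled p̂ = (51+55)/(1557+2380) = 106/3937 = 0.02692.
SE = √(0.0261991 × 0.00106243) = 0.00528.
z = (0.03276 − 0.02311)/0.00528 = 0.00965/0.00528 = 1.828.
p-value = P(Z > 1.828) ≈ 0.0337.

z = 1.828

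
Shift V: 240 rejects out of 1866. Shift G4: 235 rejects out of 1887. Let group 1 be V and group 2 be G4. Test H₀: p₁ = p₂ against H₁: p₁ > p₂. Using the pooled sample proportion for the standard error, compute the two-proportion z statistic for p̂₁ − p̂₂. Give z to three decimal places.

z = 0.376

p̂₁ = 240/1866 = 0.12862, p̂₂ = 235/1887 = 0.12454.
Pooled p̂ = (240+235)/(1866+1887) = 475/3753 = 0.12657.
SE = √(0.110547 × 0.00106585) = 0.01085.
z = (0.12862 − 0.12454)/0.01085 = 0.00408/0.01085 = 0.376.
p-value = P(Z > 0.376) ≈ 0.3535.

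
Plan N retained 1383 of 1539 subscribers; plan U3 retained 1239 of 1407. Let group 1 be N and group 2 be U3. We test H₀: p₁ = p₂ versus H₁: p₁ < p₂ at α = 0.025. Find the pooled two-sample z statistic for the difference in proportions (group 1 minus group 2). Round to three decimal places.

z = 1.563

p̂₁ = 1383/1539 ≈ 0.89864, p̂₂ = 1239/1407 ≈ 0.88060.
Pooled p̂ = (1383+1239)/(1539+1407) = 2622/2946 = 0.89002.
SE = √(0.0978841 × 0.0013605) = 0.01154.
z = (0.89864 − 0.88060)/0.01154 = 0.01804/0.01154 = 1.563.
p-value = P(Z < 1.563) ≈ 0.9410. With α = 0.025, fail to reject H₀.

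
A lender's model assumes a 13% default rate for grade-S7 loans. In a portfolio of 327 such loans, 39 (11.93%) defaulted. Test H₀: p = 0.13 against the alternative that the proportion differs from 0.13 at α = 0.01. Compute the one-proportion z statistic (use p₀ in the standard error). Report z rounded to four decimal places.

p̂ = 39/327 = 0.119266.
Under H₀, SE = √(0.13·0.87/327) = √(0.000345872) = 0.018598.
z = (0.119266 − 0.13)/0.018598 = -0.010734/0.018598 = -0.5772.
Two-sided p-value ≈ 2·Φ(−0.577) = 0.5638; since p > α = 0.01, fail to reject H₀.

z = -0.5772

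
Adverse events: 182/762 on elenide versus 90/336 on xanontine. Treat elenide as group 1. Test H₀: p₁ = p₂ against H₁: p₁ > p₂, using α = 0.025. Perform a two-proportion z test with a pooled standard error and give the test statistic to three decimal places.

z = -1.026

p̂₁ = 182/762 ≈ 0.23885, p̂₂ = 90/336 ≈ 0.26786.
Pooled p̂ = (182+90)/(762+336) = 272/1098 = 0.24772.
SE = √(0.186356 × 0.00428853) = 0.02827.
z = (0.23885 − 0.26786)/0.02827 = -0.02901/0.02827 = -1.026.
p-value = P(Z > -1.026) ≈ 0.8476; since p > α = 0.025, fail to reject H₀.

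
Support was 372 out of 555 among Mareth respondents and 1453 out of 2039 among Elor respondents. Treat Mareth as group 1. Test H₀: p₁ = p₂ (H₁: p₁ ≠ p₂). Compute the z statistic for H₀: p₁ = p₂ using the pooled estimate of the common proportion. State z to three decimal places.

z = -1.936

p̂₁ = 372/555 = 0.67027, p̂₂ = 1453/2039 = 0.71260.
Pooled p̂ = (372+1453)/(555+2039) = 1825/2594 = 0.70355.
SE = √(p̂(1−p̂)(1/n₁+1/n₂)) = √(0.70355·0.29645·0.00229224) = √(0.000478089) = 0.02187.
z = (0.67027 − 0.71260)/0.02187 = -0.04233/0.02187 = -1.936.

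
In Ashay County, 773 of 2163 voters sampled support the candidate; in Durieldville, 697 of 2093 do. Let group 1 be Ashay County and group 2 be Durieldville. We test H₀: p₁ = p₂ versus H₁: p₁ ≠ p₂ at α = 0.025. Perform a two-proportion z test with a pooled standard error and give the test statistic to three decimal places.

p̂₁ = 773/2163 = 0.35737, p̂₂ = 697/2093 = 0.33301.
Pooled p̂ = (773+697)/(2163+2093) = 1470/4256 = 0.34539.
SE = √(0.226097 × 0.000940104) = 0.01458.
z = (0.35737 − 0.33301)/0.01458 = 0.02436/0.01458 = 1.671.
p-value = 2·P(Z > 1.671) ≈ 0.0948. With α = 0.025, fail to reject H₀.

z = 1.671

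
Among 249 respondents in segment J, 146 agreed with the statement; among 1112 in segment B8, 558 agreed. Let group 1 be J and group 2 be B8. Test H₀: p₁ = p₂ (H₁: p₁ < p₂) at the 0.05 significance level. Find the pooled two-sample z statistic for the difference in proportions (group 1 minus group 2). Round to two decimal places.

z = 2.41

p̂₁ = 146/249 = 0.5863, p̂₂ = 558/1112 = 0.5018.
Pooled p̂ = (146+558)/(249+1112) = 704/1361 = 0.5173.
SE = √(0.249702 × 0.00491534) = 0.0350.
z = (0.5863 − 0.5018)/0.0350 = 0.0845/0.0350 = 2.41.
p-value = P(Z < 2.413) ≈ 0.9921. With α = 0.05, fail to reject H₀.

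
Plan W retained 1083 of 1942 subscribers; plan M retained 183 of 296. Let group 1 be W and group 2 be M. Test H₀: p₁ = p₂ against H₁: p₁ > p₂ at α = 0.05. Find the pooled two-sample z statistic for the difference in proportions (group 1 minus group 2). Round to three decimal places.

z = -1.958

p̂₁ = 1083/1942 ≈ 0.55767, p̂₂ = 183/296 ≈ 0.61824.
Pooled p̂ = (1083+183)/(1942+296) = 1266/2238 = 0.56568.
SE = √(p̂(1−p̂)(1/n₁+1/n₂)) = √(0.56568·0.43432·0.00389331) = √(0.000956531) = 0.03093.
z = (0.55767 − 0.61824)/0.03093 = -0.06057/0.03093 = -1.958.
p-value = P(Z > -1.958) ≈ 0.9749, so at α = 0.05 we fail to reject H₀.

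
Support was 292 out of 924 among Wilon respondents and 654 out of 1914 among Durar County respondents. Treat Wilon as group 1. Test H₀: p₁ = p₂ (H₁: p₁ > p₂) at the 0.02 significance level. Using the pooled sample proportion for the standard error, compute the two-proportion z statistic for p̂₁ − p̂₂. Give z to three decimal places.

z = -1.360

p̂₁ = 292/924 = 0.31602, p̂₂ = 654/1914 = 0.34169.
Pooled p̂ = (292+654)/(924+1914) = 946/2838 = 0.33333.
SE = √(0.222222 × 0.00160472) = 0.01888.
z = (0.31602 − 0.34169)/0.01888 = -0.02567/0.01888 = -1.360.
p-value = P(Z > -1.360) ≈ 0.9130; since p > α = 0.02, fail to reject H₀.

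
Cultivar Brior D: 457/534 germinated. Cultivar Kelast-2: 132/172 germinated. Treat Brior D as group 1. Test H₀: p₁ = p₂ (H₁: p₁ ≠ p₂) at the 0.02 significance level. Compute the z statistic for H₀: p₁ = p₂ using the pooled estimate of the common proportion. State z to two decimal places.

z = 2.71

p̂₁ = 457/534 ≈ 0.8558, p̂₂ = 132/172 ≈ 0.7674.
Pooled p̂ = (457+132)/(534+172) = 589/706 = 0.8343.
SE = √(p̂(1−p̂)(1/n₁+1/n₂)) = √(0.8343·0.1657·0.00768661) = √(0.00106274) = 0.0326.
z = (0.8558 − 0.7674)/0.0326 = 0.0884/0.0326 = 2.71.
p-value = 2·P(Z > 2.711) ≈ 0.0067, so at α = 0.02 we reject H₀.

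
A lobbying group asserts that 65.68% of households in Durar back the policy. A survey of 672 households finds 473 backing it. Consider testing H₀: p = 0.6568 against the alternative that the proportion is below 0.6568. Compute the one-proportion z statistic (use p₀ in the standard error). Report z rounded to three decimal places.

p̂ = 473/672 ≈ 0.703869.
Under H₀, SE = √(0.6568·0.3432/672) = √(0.000335437) = 0.018315.
z = (0.703869 − 0.6568)/0.018315 = 0.047069/0.018315 = 2.570.
p-value = P(Z < 2.570) ≈ 0.9949.

z = 2.570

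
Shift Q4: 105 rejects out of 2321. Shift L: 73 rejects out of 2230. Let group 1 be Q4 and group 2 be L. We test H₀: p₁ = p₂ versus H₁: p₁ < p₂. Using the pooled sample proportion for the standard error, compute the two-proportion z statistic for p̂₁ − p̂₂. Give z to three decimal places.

p̂₁ = 105/2321 = 0.045239, p̂₂ = 73/2230 = 0.032735.
Pooled p̂ = (105+73)/(2321+2230) = 178/4551 = 0.039112.
SE = √(0.0375825 × 0.000879279) = 0.005749.
z = (0.045239 − 0.032735)/0.005749 = 0.012504/0.005749 = 2.175.
p-value = P(Z < 2.175) ≈ 0.9852.

z = 2.175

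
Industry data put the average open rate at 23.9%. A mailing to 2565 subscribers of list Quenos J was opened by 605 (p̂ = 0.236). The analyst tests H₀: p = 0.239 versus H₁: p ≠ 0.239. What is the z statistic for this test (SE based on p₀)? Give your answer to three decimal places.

p̂ = 605/2565 ≈ 0.23587.
Under H₀, SE = √(0.239·0.761/2565) = √(7.0908e-05) = 0.00842.
z = (0.23587 − 0.239)/0.00842 = -0.00313/0.00842 = -0.372.
p-value = 2·P(Z > 0.372) ≈ 0.7099.

z = -0.372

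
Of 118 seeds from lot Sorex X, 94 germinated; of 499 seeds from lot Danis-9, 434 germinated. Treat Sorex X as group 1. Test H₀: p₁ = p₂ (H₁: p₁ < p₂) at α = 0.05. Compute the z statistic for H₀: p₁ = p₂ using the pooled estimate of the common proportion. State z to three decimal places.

p̂₁ = 94/118 = 0.796610, p̂₂ = 434/499 = 0.869739.
Pooled p̂ = (94+434)/(118+499) = 528/617 = 0.855754.
SE = √(0.123439 × 0.0104786) = 0.035965.
z = (0.796610 − 0.869739)/0.035965 = -0.073129/0.035965 = -2.033.
p-value = P(Z < -2.033) ≈ 0.0210. With α = 0.05, reject H₀.

z = -2.033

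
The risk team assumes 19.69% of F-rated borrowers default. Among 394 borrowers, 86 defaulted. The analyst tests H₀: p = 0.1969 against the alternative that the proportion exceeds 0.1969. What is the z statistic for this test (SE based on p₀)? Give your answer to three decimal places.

p̂ = 86/394 ≈ 0.21827.
SE = √(p₀(1−p₀)/n) = √(0.15813/394) = 0.02003.
z = (0.21827 − 0.1969)/0.02003 = 0.02137/0.02003 = 1.067.
p-value = P(Z > 1.067) ≈ 0.1430.

z = 1.067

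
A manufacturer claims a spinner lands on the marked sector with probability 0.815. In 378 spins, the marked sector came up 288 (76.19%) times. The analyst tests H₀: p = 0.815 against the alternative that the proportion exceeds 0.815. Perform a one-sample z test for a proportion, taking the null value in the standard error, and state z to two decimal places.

p̂ = 288/378 = 0.76190.
SE = √(p₀(1−p₀)/n) = √(0.15078/378) = 0.01997.
z = (0.76190 − 0.815)/0.01997 = -0.05310/0.01997 = -2.66.

z = -2.66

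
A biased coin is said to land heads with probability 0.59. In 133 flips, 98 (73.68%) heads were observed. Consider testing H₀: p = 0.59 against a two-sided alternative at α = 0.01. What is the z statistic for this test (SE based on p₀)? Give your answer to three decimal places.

p̂ = 98/133 ≈ 0.73684.
Standard error under H₀: √(0.59×0.41/133) = 0.04265.
z = (0.73684 − 0.59)/0.04265 = 0.14684/0.04265 = 3.443.
Two-sided p-value ≈ 2·Φ(−3.443) = 0.0006, so at α = 0.01 we reject H₀.

z = 3.443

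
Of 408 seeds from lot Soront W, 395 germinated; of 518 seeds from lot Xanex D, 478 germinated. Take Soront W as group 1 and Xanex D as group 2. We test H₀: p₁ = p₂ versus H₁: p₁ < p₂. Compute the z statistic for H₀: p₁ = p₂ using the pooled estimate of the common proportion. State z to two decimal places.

p̂₁ = 395/408 ≈ 0.96814, p̂₂ = 478/518 ≈ 0.92278.
Pooled p̂ = (395+478)/(408+518) = 873/926 = 0.94276.
SE = √(p̂(1−p̂)(1/n₁+1/n₂)) = √(0.94276·0.05724·0.00438148) = √(0.000236423) = 0.01538.
z = (0.96814 − 0.92278)/0.01538 = 0.04536/0.01538 = 2.95.

z = 2.95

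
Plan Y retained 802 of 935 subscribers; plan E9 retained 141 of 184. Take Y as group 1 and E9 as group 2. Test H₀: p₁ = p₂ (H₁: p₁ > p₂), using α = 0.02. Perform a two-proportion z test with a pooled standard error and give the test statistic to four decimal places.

z = 3.1146

p̂₁ = 802/935 = 0.857754, p̂₂ = 141/184 = 0.766304.
Pooled p̂ = (802+141)/(935+184) = 943/1119 = 0.842717.
SE = √(0.132545 × 0.0065043) = 0.029362.
z = (0.857754 − 0.766304)/0.029362 = 0.091450/0.029362 = 3.1146.
p-value = P(Z > 3.115) ≈ 0.0009, so at α = 0.02 we reject H₀.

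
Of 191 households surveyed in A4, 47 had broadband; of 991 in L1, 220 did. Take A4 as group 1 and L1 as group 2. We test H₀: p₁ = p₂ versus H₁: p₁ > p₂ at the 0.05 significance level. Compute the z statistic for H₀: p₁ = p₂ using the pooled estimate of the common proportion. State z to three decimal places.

p̂₁ = 47/191 = 0.24607, p̂₂ = 220/991 = 0.22200.
Pooled p̂ = (47+220)/(191+991) = 267/1182 = 0.22589.
SE = √(p̂(1−p̂)(1/n₁+1/n₂)) = √(0.22589·0.77411·0.00624468) = √(0.00109196) = 0.03304.
z = (0.24607 − 0.22200)/0.03304 = 0.02407/0.03304 = 0.729.
p-value = P(Z > 0.729) ≈ 0.2331, so at α = 0.05 we fail to reject H₀.

z = 0.729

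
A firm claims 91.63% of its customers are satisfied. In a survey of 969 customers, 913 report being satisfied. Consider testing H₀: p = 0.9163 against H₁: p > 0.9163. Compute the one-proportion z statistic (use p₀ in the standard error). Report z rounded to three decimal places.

p̂ = 913/969 = 0.942208.
Standard error under H₀: √(0.9163×0.0837/969) = 0.008897.
z = (0.942208 − 0.9163)/0.008897 = 0.025908/0.008897 = 2.912.

z = 2.912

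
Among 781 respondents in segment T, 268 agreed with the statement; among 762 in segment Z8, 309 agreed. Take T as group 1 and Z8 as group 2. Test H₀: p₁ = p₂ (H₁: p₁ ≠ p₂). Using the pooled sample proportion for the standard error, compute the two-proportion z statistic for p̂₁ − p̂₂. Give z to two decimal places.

p̂₁ = 268/781 ≈ 0.34315, p̂₂ = 309/762 ≈ 0.40551.
Pooled p̂ = (268+309)/(781+762) = 577/1543 = 0.37395.
SE = √(0.234111 × 0.00259275) = 0.02464.
z = (0.34315 − 0.40551)/0.02464 = -0.06236/0.02464 = -2.53.

z = -2.53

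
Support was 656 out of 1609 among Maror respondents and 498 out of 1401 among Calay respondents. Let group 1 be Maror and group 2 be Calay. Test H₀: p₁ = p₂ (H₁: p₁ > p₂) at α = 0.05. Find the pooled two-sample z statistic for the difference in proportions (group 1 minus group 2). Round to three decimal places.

z = 2.941

p̂₁ = 656/1609 ≈ 0.407707, p̂₂ = 498/1401 ≈ 0.355460.
Pooled p̂ = (656+498)/(1609+1401) = 1154/3010 = 0.383389.
SE = √(p̂(1−p̂)(1/n₁+1/n₂)) = √(0.383389·0.616611·0.00133528) = √(0.000315663) = 0.017767.
z = (0.407707 − 0.355460)/0.017767 = 0.052247/0.017767 = 2.941.
p-value = P(Z > 2.941) ≈ 0.0016, so at α = 0.05 we reject H₀.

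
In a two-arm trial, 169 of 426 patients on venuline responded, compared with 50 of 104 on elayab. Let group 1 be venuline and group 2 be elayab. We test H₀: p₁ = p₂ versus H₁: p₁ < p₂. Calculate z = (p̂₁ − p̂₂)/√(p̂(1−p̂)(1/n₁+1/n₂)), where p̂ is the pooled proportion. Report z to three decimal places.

z = -1.561

p̂₁ = 169/426 = 0.39671, p̂₂ = 50/104 = 0.48077.
Pooled p̂ = (169+50)/(426+104) = 219/530 = 0.41321.
SE = √(p̂(1−p̂)(1/n₁+1/n₂)) = √(0.41321·0.58679·0.0119628) = √(0.00290059) = 0.05386.
z = (0.39671 − 0.48077)/0.05386 = -0.08406/0.05386 = -1.561.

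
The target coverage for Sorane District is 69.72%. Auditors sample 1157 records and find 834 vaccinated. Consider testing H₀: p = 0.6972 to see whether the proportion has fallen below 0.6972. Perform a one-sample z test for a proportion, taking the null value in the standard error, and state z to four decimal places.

z = 1.7493

p̂ = 834/1157 ≈ 0.720830.
Standard error under H₀: √(0.6972×0.3028/1157) = 0.013508.
z = (0.720830 − 0.6972)/0.013508 = 0.023630/0.013508 = 1.7493.
p-value = P(Z < 1.749) ≈ 0.9599.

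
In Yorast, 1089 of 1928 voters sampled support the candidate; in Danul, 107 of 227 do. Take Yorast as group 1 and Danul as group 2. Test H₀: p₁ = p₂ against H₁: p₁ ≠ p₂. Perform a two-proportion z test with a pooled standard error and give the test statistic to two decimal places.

p̂₁ = 1089/1928 ≈ 0.5648, p̂₂ = 107/227 ≈ 0.4714.
Pooled p̂ = (1089+107)/(1928+227) = 1196/2155 = 0.5550.
SE = √(0.246976 × 0.00492396) = 0.0349.
z = (0.5648 − 0.4714)/0.0349 = 0.0934/0.0349 = 2.68.

z = 2.68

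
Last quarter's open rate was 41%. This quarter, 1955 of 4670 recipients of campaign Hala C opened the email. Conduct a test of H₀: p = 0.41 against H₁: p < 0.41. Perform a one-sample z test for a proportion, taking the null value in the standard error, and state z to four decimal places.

z = 1.1990

p̂ = 1955/4670 ≈ 0.4186296.
SE = √(p₀(1−p₀)/n) = √(0.2419/4670) = 0.0071971.
z = (0.4186296 − 0.41)/0.0071971 = 0.0086296/0.0071971 = 1.1990.
p-value = P(Z < 1.199) ≈ 0.8847.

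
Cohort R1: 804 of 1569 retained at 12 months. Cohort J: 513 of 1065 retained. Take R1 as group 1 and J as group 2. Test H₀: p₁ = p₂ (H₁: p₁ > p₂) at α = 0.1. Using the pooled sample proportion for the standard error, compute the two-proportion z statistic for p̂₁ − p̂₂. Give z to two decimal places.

p̂₁ = 804/1569 ≈ 0.51243, p̂₂ = 513/1065 ≈ 0.48169.
Pooled p̂ = (804+513)/(1569+1065) = 1317/2634 = 0.50000.
SE = √(p̂(1−p̂)(1/n₁+1/n₂)) = √(0.50000·0.50000·0.00157632) = √(0.000394079) = 0.01985.
z = (0.51243 − 0.48169)/0.01985 = 0.03074/0.01985 = 1.55.
p-value = P(Z > 1.548) ≈ 0.0608. With α = 0.1, reject H₀.

z = 1.55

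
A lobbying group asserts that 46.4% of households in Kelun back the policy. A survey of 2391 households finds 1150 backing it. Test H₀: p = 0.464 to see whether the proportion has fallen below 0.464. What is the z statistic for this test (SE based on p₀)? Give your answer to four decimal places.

z = 1.6639

p̂ = 1150/2391 = 0.480970.
Standard error under H₀: √(0.464×0.536/2391) = 0.010199.
z = (0.480970 − 0.464)/0.010199 = 0.016970/0.010199 = 1.6639.
p-value = P(Z < 1.664) ≈ 0.9519.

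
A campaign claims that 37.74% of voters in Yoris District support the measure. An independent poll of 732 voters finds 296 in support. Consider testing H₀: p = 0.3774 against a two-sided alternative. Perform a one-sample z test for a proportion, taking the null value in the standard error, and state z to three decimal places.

z = 1.505

p̂ = 296/732 = 0.40437.
Under H₀, SE = √(0.3774·0.6226/732) = √(0.000320996) = 0.01792.
z = (0.40437 − 0.3774)/0.01792 = 0.02697/0.01792 = 1.505.
Two-sided p-value ≈ 2·Φ(−1.505) = 0.1322.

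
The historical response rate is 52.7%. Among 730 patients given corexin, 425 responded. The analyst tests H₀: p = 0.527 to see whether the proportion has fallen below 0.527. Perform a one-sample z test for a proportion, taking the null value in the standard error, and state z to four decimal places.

z = 2.9868

p̂ = 425/730 ≈ 0.5821918.
Standard error under H₀: √(0.527×0.473/730) = 0.0184788.
z = (0.5821918 − 0.527)/0.0184788 = 0.0551918/0.0184788 = 2.9868.
p-value = P(Z < 2.987) ≈ 0.9986.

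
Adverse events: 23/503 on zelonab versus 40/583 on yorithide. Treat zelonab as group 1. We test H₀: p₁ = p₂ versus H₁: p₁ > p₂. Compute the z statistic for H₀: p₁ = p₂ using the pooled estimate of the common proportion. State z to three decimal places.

z = -1.609

p̂₁ = 23/503 = 0.045726, p̂₂ = 40/583 = 0.068611.
Pooled p̂ = (23+40)/(503+583) = 63/1086 = 0.058011.
SE = √(0.0546458 × 0.00370334) = 0.014226.
z = (0.045726 − 0.068611)/0.014226 = -0.022885/0.014226 = -1.609.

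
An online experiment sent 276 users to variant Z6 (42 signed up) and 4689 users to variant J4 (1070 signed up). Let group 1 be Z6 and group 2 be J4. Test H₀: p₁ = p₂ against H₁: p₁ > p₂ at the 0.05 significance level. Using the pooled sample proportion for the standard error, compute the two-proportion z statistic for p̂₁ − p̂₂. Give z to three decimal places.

z = -2.944

p̂₁ = 42/276 ≈ 0.15217, p̂₂ = 1070/4689 ≈ 0.22819.
Pooled p̂ = (42+1070)/(276+4689) = 1112/4965 = 0.22397.
SE = √(p̂(1−p̂)(1/n₁+1/n₂)) = √(0.22397·0.77603·0.00383645) = √(0.000666799) = 0.02582.
z = (0.15217 − 0.22819)/0.02582 = -0.07602/0.02582 = -2.944.
p-value = P(Z > -2.944) ≈ 0.9984; since p > α = 0.05, fail to reject H₀.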